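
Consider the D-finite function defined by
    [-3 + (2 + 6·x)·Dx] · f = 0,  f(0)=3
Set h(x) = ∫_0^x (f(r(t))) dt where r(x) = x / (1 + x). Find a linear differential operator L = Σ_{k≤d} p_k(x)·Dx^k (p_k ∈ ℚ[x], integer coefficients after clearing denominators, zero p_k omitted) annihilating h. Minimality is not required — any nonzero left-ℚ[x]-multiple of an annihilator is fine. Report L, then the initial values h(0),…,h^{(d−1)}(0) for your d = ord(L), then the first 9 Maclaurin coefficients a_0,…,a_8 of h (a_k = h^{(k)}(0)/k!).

f: a_k = 3, 9/2, -27/8, 81/16, -1215/128, 5103/256, -45927/1024, 216513/2048, -8444007/32768, …
h₀=f(r): pull back L_f along r ⇒ L₀.
Integrate: L := L₀·Dx.
L = -3·Dx + (2 + 10·x + 8·x^2)·Dx^2  (order 2).
h: a_k = 0, 3, 9/4, -21/8, 261/64, -5031/640, 9069/512, -318915/7168, 1975005/16384, …
ICs: h(0) = 0, h′(0) = 3.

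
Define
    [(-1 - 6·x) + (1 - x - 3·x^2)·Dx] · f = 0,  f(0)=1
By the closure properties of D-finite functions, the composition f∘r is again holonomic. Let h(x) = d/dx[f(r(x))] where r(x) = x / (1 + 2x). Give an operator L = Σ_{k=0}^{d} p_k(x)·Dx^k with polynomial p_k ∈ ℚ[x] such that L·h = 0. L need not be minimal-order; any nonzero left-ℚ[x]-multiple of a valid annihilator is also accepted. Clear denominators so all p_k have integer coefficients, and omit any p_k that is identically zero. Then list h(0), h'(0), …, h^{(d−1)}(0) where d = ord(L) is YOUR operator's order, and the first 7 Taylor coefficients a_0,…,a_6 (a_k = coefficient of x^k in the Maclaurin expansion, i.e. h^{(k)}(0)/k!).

f: a_k = 1, 1, 4, 7, 19, 40, 97, …
L₀ from L_f via x↦r, Dx↦r'^{-1}Dx.
Differentiate: ansatz ord ≤ ord L₀ ⇒ L.
L = (4 + 6·x + 30·x^2 + 32·x^3) + (-1 - 13·x - 45·x^2 - 38·x^3 + 16·x^4)·Dx  (order 1).
h: a_k = 1, 4, -15, 68, -280, 1110, -4277, …
ICs: h(0) = 1.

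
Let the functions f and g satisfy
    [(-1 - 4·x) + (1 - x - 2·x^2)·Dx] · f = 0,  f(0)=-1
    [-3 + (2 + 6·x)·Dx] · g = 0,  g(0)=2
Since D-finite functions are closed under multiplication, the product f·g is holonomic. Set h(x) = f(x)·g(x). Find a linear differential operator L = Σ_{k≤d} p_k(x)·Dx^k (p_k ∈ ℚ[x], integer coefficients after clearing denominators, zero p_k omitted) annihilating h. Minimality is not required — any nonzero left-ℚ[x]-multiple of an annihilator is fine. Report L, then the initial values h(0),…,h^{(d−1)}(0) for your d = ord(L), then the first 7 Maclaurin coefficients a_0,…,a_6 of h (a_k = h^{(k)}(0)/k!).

f: a_k = -1, -1, -3, -5, -11, -21, -43, …
g: a_k = 2, 3, -9/4, 27/8, -405/64, 1701/128, -15309/512, …
L₀ := L_f ⊗_s L_g (sym. prod.), ord ≤ 1.
L = (5 + 11·x + 18·x^2) + (-2 - 4·x + 10·x^2 + 12·x^3)·Dx  (order 1).
h: a_k = -2, -5, -27/4, -161/8, -1747/64, -10347/128, -54031/512, …
ICs: h(0) = -2.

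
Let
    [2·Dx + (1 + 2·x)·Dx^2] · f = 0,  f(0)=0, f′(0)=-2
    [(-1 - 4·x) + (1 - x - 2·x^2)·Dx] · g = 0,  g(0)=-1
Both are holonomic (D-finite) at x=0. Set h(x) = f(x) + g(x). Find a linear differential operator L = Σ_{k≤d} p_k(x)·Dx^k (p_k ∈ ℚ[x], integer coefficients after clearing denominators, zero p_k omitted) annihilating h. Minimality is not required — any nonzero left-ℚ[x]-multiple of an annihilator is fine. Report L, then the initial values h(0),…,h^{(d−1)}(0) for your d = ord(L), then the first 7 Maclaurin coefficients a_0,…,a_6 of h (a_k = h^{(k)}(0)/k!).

L = (-54 - 228·x - 432·x^2 - 288·x^3 - 192·x^4)·Dx + (-11 - 124·x - 464·x^2 - 704·x^3 - 592·x^4 - 320·x^5)·Dx^2 + (4 + 19·x + 17·x^2 - 42·x^3 - 116·x^4 - 136·x^5 - 64·x^6)·Dx^3  (order 3).
h: a_k = -1, -3, -1, -23/3, -7, -137/5, -97/3, …
ICs: h(0) = -1, h′(0) = -3, h′′(0) = -2.

f: a_k = 0, -2, 2, -8/3, 4, -32/5, 32/3, …
g: a_k = -1, -1, -3, -5, -11, -21, -43, …
Sum ⇒ L₀ = lclm(L_f,L_g) in ℚ(x)⟨Dx⟩.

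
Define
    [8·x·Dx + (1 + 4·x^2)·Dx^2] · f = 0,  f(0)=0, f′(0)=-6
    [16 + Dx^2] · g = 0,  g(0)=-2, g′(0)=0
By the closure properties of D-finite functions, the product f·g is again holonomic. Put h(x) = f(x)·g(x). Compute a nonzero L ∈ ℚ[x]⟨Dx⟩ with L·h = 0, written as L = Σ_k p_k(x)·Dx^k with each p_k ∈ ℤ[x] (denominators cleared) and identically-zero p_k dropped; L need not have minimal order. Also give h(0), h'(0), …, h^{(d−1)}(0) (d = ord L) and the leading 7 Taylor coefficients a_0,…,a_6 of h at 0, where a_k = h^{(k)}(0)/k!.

f: a_k = 0, -6, 0, 8, 0, -96/5, 0, …
g: a_k = -2, 0, 16, 0, -64/3, 0, 512/45, …
h₀=f·g: eliminate ⇒ L₀, order ≤ 2·2.
L = (2560 + 29696·x^2 + 118784·x^4 + 262144·x^6 + 262144·x^8) + (1536·x + 14336·x^3 + 49152·x^5 + 65536·x^7)·Dx + (240 + 3008·x^2 + 13824·x^4 + 32768·x^6 + 32768·x^8)·Dx^2 + (96·x + 896·x^3 + 3072·x^5 + 4096·x^7)·Dx^3 + (5 + 72·x^2 + 400·x^4 + 1024·x^6 + 1024·x^8)·Dx^4  (order 4).
h: a_k = 0, 12, 0, -112, 0, 1472/5, 0, …
ICs: h(0) = 0, h′(0) = 12, h′′(0) = 0, h′′′(0) = -672.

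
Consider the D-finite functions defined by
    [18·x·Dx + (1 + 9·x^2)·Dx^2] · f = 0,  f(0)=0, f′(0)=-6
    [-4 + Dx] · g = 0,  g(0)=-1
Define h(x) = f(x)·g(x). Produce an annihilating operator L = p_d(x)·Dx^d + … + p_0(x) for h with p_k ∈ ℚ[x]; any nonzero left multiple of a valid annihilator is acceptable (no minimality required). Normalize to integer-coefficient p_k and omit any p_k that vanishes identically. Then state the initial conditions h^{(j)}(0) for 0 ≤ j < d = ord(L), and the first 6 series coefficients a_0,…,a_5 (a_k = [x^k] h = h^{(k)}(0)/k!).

f: a_k = 0, -6, 0, 18, 0, -486/5, …
g: a_k = -1, -4, -8, -32/3, -32/3, -128/15, …
L₀ := L_f ⊗_s L_g (sym. prod.), ord ≤ 2.
L = (16 - 72·x + 144·x^2) + (-8 + 18·x - 72·x^2)·Dx + (1 + 9·x^2)·Dx^2  (order 2).
h: a_k = 0, 6, 24, 30, -8, 86/5, …
ICs: h(0) = 0, h′(0) = 6.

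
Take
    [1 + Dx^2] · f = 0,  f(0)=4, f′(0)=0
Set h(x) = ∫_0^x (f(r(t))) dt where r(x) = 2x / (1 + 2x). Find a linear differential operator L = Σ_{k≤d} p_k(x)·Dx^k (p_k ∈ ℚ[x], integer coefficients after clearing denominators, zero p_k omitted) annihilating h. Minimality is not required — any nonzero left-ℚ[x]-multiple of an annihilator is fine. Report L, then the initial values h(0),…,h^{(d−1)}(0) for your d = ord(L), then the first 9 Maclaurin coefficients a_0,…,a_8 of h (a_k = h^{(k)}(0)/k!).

L = 4·Dx + (4 + 24·x + 48·x^2 + 32·x^3)·Dx^2 + (1 + 8·x + 24·x^2 + 32·x^3 + 16·x^4)·Dx^3  (order 3).
h: a_k = 0, 4, 0, -8/3, 8, -56/3, 352/9, -24016/315, 696/5, …
ICs: h(0) = 0, h′(0) = 4, h′′(0) = 0.

f: a_k = 4, 0, -2, 0, 1/6, 0, -1/180, 0, 1/10080, …
Change of var in L_f (x↦r) gives L₀.
h=∫h₀ ⇒ L = L₀·Dx.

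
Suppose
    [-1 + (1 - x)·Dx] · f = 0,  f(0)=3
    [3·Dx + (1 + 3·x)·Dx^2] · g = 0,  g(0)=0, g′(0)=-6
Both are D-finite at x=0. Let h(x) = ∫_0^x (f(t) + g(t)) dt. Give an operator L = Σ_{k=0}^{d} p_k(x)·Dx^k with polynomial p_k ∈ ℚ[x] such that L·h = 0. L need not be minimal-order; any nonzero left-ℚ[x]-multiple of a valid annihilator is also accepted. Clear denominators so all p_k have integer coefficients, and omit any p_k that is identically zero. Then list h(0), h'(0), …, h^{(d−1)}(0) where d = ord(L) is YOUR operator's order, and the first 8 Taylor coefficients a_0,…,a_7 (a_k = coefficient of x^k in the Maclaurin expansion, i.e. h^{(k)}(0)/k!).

L = (54 + 18·x)·Dx^2 + (-12 + 72·x + 36·x^2)·Dx^3 + (-5 - 13·x + 9·x^2 + 9·x^3)·Dx^4  (order 4).
h: a_k = 0, 3, -3/2, 4, -15/4, 87/10, -157/10, 246/7, …
ICs: h(0) = 0, h′(0) = 3, h′′(0) = -3, h′′′(0) = 24.

f: a_k = 3, 3, 3, 3, 3, 3, 3, 3, …
g: a_k = 0, -6, 9, -18, 81/2, -486/5, 243, -4374/7, …
h₀=f+g: left-lcm gives L₀, ord ≤ 3.
∫: right-multiply L₀ by Dx.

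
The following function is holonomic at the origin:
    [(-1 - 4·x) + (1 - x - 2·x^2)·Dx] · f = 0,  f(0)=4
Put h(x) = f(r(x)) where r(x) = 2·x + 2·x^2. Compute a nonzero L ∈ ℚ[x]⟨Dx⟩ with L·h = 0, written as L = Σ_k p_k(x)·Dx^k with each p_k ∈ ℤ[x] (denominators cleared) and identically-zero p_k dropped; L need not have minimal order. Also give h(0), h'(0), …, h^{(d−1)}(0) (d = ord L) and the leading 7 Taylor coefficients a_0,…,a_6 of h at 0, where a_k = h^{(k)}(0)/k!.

L = (2 + 20·x + 48·x^2 + 32·x^3) + (-1 + 2·x + 10·x^2 + 16·x^3 + 8·x^4)·Dx  (order 1).
h: a_k = 4, 8, 56, 256, 1232, 5984, 28832, …
ICs: h(0) = 4.

f: a_k = 4, 4, 12, 20, 44, 84, 172, …
Substitute x→r, Dx→(1/r')Dx; clear ⇒ L₀.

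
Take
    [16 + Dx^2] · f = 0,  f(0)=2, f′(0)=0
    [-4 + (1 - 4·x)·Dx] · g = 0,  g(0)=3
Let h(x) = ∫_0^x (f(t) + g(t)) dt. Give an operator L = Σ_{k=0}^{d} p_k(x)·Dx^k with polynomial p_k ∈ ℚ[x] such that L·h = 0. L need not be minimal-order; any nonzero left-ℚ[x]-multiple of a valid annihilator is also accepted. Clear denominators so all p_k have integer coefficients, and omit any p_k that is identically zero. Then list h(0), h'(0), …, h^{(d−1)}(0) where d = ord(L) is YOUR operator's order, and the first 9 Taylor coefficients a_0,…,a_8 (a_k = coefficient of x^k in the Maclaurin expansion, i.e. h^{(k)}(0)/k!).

L = (-448 + 512·x - 1024·x^2)·Dx + (48 - 320·x + 768·x^2 - 1024·x^3)·Dx^2 + (-28 + 32·x - 64·x^2)·Dx^3 + (3 - 20·x + 48·x^2 - 64·x^3)·Dx^4  (order 4).
h: a_k = 0, 5, 6, 32/3, 48, 2368/15, 512, 552448/315, 6144, …
ICs: h(0) = 0, h′(0) = 5, h′′(0) = 12, h′′′(0) = 64.

f: a_k = 2, 0, -16, 0, 64/3, 0, -512/45, 0, 1024/315, …
g: a_k = 3, 12, 48, 192, 768, 3072, 12288, 49152, 196608, …
Sum ⇒ L₀ = lclm(L_f,L_g) in ℚ(x)⟨Dx⟩.
Integrate: L := L₀·Dx.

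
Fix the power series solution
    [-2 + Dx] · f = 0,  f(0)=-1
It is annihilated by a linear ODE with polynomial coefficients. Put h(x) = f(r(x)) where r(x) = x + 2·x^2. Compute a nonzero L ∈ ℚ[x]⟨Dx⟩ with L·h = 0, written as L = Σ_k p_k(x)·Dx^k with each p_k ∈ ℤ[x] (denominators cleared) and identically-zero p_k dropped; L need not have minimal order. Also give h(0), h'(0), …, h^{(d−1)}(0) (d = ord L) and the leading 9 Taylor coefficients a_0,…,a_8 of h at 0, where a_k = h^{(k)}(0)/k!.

L = (-2 - 8·x) + Dx  (order 1).
h: a_k = -1, -2, -6, -28/3, -50/3, -108/5, -1324/45, -10424/315, -3958/105, …
ICs: h(0) = -1.

f: a_k = -1, -2, -2, -4/3, -2/3, -4/15, -4/45, -8/315, -2/315, …
f∘r: x↦r, Dx↦Dx/r' in L_f ⇒ L₀.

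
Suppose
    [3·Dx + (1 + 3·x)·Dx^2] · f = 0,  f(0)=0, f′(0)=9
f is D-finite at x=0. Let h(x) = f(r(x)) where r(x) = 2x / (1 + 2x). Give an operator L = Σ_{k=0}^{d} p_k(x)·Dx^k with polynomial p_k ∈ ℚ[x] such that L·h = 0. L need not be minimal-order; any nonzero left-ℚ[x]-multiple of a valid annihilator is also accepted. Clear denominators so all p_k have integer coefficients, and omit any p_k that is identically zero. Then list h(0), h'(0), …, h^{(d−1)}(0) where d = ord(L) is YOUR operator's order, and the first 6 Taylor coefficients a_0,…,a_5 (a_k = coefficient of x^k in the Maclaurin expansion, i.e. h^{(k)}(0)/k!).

f: a_k = 0, 9, -27/2, 27, -243/4, 729/5, …
f∘r: x↦r, Dx↦Dx/r' in L_f ⇒ L₀.
L = (10 + 32·x)·Dx + (1 + 10·x + 16·x^2)·Dx^2  (order 2).
h: a_k = 0, 18, -90, 504, -3060, 98208/5, …
ICs: h(0) = 0, h′(0) = 18.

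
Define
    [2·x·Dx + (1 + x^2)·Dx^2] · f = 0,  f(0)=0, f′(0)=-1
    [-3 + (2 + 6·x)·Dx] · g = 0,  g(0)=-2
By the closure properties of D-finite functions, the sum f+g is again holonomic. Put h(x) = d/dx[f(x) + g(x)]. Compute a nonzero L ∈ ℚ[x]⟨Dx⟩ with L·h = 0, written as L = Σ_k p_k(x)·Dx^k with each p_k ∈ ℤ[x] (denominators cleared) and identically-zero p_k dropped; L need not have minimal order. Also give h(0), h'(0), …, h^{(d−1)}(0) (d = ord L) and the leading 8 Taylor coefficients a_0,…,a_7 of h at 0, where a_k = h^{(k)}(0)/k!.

f: a_k = 0, -1, 0, 1/3, 0, -1/5, 0, 1/7, …
g: a_k = -2, -3, 9/4, -27/8, 405/64, -1701/128, 15309/512, -72171/1024, …
L₀ := lclm(L_f,L_g); ord L₀ ≤ 2+1.
Differentiate: ansatz ord ≤ ord L₀ ⇒ L.
L = (-12 - 90·x + 36·x^2 + 54·x^3) + (-35 - 48·x - 102·x^2 + 144·x^3 + 189·x^4)·Dx + (-6 - 10·x + 36·x^2 + 44·x^3 + 42·x^4 + 54·x^5)·Dx^2  (order 2).
h: a_k = -4, 9/2, -73/8, 405/16, -8633/128, 45927/256, -504173/1024, 2814669/2048, …
ICs: h(0) = -4, h′(0) = 9/2.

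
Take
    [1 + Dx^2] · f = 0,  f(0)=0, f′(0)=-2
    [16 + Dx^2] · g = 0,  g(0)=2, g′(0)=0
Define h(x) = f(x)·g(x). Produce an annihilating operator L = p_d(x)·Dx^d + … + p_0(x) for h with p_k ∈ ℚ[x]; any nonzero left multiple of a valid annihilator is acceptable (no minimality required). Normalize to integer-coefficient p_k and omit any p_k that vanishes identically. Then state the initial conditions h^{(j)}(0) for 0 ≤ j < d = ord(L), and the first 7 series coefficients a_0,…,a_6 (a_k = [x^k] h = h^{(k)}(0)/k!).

L = 225 + 34·Dx^2 + Dx^4  (order 4).
h: a_k = 0, -4, 0, 98/3, 0, -1441/30, 0, …
ICs: h(0) = 0, h′(0) = -4, h′′(0) = 0, h′′′(0) = 196.

f: a_k = 0, -2, 0, 1/3, 0, -1/60, 0, …
g: a_k = 2, 0, -16, 0, 64/3, 0, -512/45, …
Sym-product of L_f,L_g gives L₀ (≤ ord 4).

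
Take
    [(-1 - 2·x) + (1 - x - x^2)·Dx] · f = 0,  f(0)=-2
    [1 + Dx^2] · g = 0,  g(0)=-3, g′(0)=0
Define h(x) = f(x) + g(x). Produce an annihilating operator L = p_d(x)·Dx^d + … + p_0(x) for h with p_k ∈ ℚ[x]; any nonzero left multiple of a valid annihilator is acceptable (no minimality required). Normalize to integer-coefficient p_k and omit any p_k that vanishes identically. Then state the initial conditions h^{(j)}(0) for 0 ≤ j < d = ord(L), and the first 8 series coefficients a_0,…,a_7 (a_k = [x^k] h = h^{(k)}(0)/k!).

f: a_k = -2, -2, -4, -6, -10, -16, -26, -42, …
g: a_k = -3, 0, 3/2, 0, -1/8, 0, 1/240, 0, …
Sum ⇒ L₀ = lclm(L_f,L_g) in ℚ(x)⟨Dx⟩.
L = (19 + 48·x + 31·x^2 + 24·x^3 + 5·x^4 + 2·x^5) + (-5 + x + 4·x^2 + 7·x^3 + 6·x^4 + 3·x^5 + x^6)·Dx + (19 + 48·x + 31·x^2 + 24·x^3 + 5·x^4 + 2·x^5)·Dx^2 + (-5 + x + 4·x^2 + 7·x^3 + 6·x^4 + 3·x^5 + x^6)·Dx^3  (order 3).
h: a_k = -5, -2, -5/2, -6, -81/8, -16, -6239/240, -42, …
ICs: h(0) = -5, h′(0) = -2, h′′(0) = -5.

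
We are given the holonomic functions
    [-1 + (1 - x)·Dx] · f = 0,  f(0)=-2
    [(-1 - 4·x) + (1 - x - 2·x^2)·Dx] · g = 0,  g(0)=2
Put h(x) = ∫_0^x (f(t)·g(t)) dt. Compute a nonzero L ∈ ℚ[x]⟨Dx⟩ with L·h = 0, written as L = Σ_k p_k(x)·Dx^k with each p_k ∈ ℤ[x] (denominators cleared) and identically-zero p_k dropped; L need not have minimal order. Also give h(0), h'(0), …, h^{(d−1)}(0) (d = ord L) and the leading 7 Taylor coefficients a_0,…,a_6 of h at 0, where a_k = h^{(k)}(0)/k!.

L = (-2 - 2·x + 6·x^2)·Dx + (1 - 2·x - x^2 + 2·x^3)·Dx^2  (order 2).
h: a_k = 0, -4, -4, -20/3, -10, -84/5, -28, …
ICs: h(0) = 0, h′(0) = -4.

f: a_k = -2, -2, -2, -2, -2, -2, -2, …
g: a_k = 2, 2, 6, 10, 22, 42, 86, …
h₀=f·g: eliminate ⇒ L₀, order ≤ 1·1.
∫: right-multiply L₀ by Dx.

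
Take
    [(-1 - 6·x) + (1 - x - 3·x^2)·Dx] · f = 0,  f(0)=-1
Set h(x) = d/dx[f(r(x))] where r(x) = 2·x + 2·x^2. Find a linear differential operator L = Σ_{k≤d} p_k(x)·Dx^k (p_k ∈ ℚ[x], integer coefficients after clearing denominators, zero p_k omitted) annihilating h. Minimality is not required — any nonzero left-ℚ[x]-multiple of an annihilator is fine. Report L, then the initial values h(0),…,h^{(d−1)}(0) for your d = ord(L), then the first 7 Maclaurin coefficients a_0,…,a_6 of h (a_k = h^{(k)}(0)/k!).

L = (18 + 156·x + 804·x^2 + 2736·x^3 + 4968·x^4 + 4320·x^5 + 1440·x^6) + (-1 - 12·x + 6·x^2 + 268·x^3 + 900·x^4 + 1368·x^5 + 1008·x^6 + 288·x^7)·Dx  (order 1).
h: a_k = -2, -36, -264, -1952, -13320, -86928, -553280, …
ICs: h(0) = -2.

f: a_k = -1, -1, -4, -7, -19, -40, -97, …
h₀=f(r): pull back L_f along r ⇒ L₀.
Differentiate: ansatz ord ≤ ord L₀ ⇒ L.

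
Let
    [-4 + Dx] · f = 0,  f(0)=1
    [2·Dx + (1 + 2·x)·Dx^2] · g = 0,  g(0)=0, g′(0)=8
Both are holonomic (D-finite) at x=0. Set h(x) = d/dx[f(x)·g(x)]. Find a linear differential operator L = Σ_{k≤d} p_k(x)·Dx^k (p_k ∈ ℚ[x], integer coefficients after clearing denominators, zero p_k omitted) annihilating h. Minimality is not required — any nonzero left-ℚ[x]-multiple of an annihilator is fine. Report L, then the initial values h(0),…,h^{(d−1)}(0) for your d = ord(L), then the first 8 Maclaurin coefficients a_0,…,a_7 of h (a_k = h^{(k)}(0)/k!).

f: a_k = 1, 4, 8, 32/3, 32/3, 128/15, 256/45, 1024/315, …
g: a_k = 0, 8, -8, 32/3, -16, 128/5, -128/3, 512/7, …
h₀=f·g: eliminate ⇒ L₀, order ≤ 1·2.
Derive L from L₀ (diff closure).
L = (16 + 64·x + 128·x^2) + (-8 - 40·x - 64·x^2)·Dx + (1 + 6·x + 8·x^2)·Dx^2  (order 2).
h: a_k = 8, 48, 128, 192, 704/3, 512/3, 8704/45, -1024/45, …
ICs: h(0) = 8, h′(0) = 48.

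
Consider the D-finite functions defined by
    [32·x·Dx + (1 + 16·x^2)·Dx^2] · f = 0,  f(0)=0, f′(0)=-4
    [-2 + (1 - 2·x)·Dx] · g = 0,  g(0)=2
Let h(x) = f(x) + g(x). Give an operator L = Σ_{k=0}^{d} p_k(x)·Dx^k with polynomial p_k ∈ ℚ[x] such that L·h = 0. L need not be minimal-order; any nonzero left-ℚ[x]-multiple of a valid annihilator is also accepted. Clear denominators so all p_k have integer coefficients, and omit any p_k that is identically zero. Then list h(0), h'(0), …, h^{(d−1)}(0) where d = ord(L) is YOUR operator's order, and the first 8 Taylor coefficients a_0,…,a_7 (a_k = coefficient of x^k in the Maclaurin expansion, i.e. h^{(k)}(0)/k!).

L = (32 - 256·x - 1536·x^2)·Dx + (-14 + 32·x + 160·x^2 - 1536·x^3)·Dx^2 + (1 + 6·x + 96·x^3 - 256·x^4)·Dx^3  (order 3).
h: a_k = 2, 0, 8, 112/3, 32, -704/5, 128, 18176/7, …
ICs: h(0) = 2, h′(0) = 0, h′′(0) = 16.

f: a_k = 0, -4, 0, 64/3, 0, -1024/5, 0, 16384/7, …
g: a_k = 2, 4, 8, 16, 32, 64, 128, 256, …
Sum ⇒ L₀ = lclm(L_f,L_g) in ℚ(x)⟨Dx⟩.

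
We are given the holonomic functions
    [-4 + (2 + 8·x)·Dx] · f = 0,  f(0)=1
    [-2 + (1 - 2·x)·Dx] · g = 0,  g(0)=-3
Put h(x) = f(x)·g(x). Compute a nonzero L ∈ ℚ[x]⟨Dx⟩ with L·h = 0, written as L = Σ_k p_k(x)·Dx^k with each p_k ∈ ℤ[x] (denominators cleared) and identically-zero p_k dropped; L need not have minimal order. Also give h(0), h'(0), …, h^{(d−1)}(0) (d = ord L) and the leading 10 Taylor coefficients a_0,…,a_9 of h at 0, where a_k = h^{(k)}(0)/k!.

f: a_k = 1, 2, -2, 4, -10, 28, -84, 264, -858, 2860, …
g: a_k = -3, -6, -12, -24, -48, -96, -192, -384, -768, -1536, …
Sym-product of L_f,L_g gives L₀ (≤ ord 1).
L = (4 + 4·x) + (-1 - 2·x + 8·x^2)·Dx  (order 1).
h: a_k = -3, -12, -18, -48, -66, -216, -180, -1152, 270, -8040, …
ICs: h(0) = -3.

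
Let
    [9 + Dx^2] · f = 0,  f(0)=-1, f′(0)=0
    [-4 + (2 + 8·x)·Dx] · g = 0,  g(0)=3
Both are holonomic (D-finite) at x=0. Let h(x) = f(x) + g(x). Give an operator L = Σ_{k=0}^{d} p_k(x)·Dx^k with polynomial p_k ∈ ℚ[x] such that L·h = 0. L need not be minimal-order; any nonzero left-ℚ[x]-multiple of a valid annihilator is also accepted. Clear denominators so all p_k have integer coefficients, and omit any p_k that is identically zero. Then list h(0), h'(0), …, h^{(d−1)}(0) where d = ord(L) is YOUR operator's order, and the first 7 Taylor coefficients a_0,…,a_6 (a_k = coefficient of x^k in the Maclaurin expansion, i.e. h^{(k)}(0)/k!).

L = (-378 - 1296·x - 2592·x^2) + (45 + 828·x + 3888·x^2 + 5184·x^3)·Dx + (-42 - 144·x - 288·x^2)·Dx^2 + (5 + 92·x + 432·x^2 + 576·x^3)·Dx^3  (order 3).
h: a_k = 2, 6, -3/2, 12, -267/8, 84, -20079/80, …
ICs: h(0) = 2, h′(0) = 6, h′′(0) = -3.

f: a_k = -1, 0, 9/2, 0, -27/8, 0, 81/80, …
g: a_k = 3, 6, -6, 12, -30, 84, -252, …
Weyl lclm of L_f,L_g ⇒ L₀ (ord ≤ 3).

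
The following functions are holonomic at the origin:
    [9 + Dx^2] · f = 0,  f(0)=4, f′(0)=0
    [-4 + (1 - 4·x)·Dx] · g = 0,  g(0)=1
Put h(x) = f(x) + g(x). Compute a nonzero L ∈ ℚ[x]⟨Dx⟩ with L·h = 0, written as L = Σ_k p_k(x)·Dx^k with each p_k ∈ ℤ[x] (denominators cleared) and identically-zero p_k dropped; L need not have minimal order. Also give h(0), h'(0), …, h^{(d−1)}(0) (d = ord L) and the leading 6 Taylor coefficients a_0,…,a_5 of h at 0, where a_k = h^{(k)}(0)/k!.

L = (-3780 + 2592·x - 5184·x^2) + (369 - 2124·x + 3888·x^2 - 5184·x^3)·Dx + (-420 + 288·x - 576·x^2)·Dx^2 + (41 - 236·x + 432·x^2 - 576·x^3)·Dx^3  (order 3).
h: a_k = 5, 4, -2, 64, 539/2, 1024, …
ICs: h(0) = 5, h′(0) = 4, h′′(0) = -4.

f: a_k = 4, 0, -18, 0, 27/2, 0, …
g: a_k = 1, 4, 16, 64, 256, 1024, …
Sum ⇒ L₀ = lclm(L_f,L_g) in ℚ(x)⟨Dx⟩.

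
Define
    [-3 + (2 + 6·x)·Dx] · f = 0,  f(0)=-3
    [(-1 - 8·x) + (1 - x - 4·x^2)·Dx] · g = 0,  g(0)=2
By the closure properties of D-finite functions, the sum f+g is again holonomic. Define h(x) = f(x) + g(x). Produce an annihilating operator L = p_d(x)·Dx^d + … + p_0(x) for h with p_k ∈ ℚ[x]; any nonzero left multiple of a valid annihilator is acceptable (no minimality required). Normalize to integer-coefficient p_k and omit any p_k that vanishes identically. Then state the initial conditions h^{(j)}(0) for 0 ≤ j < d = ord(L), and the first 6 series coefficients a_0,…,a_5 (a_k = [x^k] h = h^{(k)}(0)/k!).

L = (69 + 387·x + 900·x^2 + 1440·x^3) + (-49 - 318·x - 1257·x^2 - 3240·x^3 - 3600·x^4)·Dx + (-2 + 46·x + 234·x^2 - 86·x^3 - 1440·x^4 - 1440·x^5)·Dx^2  (order 2).
h: a_k = -1, -5/2, 107/8, 207/16, 8639/128, 28177/256, …
ICs: h(0) = -1, h′(0) = -5/2.

f: a_k = -3, -9/2, 27/8, -81/16, 1215/128, -5103/256, …
g: a_k = 2, 2, 10, 18, 58, 130, …
h₀=f+g: left-lcm gives L₀, ord ≤ 2.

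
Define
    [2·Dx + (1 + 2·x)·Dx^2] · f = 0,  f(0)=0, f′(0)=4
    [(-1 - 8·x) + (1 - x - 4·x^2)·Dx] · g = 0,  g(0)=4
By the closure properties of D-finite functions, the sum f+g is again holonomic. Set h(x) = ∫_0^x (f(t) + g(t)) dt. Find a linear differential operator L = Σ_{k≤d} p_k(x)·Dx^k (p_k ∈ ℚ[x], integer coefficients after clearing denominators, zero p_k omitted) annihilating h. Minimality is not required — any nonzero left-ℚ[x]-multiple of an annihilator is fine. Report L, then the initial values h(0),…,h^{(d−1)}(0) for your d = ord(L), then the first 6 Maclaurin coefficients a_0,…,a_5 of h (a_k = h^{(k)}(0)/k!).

f: a_k = 0, 4, -4, 16/3, -8, 64/5, …
g: a_k = 4, 4, 20, 36, 116, 260, …
Sum ⇒ L₀ = lclm(L_f,L_g) in ℚ(x)⟨Dx⟩.
Integrate: L := L₀·Dx.
L = (-94 - 644·x - 1664·x^2 - 1920·x^3 - 1536·x^4)·Dx^2 + (-23 - 324·x - 1448·x^2 - 3072·x^3 - 3904·x^4 - 2560·x^5)·Dx^3 + (6 + 35·x + 53·x^2 - 98·x^3 - 528·x^4 - 864·x^5 - 512·x^6)·Dx^4  (order 4).
h: a_k = 0, 4, 4, 16/3, 31/3, 108/5, …
ICs: h(0) = 0, h′(0) = 4, h′′(0) = 8, h′′′(0) = 32.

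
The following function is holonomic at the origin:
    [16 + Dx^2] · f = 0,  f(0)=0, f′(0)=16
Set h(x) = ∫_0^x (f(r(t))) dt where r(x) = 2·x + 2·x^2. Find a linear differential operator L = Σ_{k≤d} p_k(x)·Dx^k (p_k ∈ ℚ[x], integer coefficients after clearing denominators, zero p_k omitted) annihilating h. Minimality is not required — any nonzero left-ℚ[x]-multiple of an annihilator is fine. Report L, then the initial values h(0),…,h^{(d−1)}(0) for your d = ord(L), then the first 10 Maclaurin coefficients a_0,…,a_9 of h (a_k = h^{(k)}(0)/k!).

f: a_k = 0, 16, 0, -128/3, 0, 512/15, 0, -4096/315, 0, 8192/2835, …
Substitute x→r, Dx→(1/r')Dx; clear ⇒ L₀.
∫: right-multiply L₀ by Dx.
L = (64 + 384·x + 768·x^2 + 512·x^3)·Dx - 2·Dx^2 + (1 + 2·x)·Dx^3  (order 3).
h: a_k = 0, 0, 16, 32/3, -256/3, -1024/5, 512/45, 5120/7, 364544/315, -32768/405, …
ICs: h(0) = 0, h′(0) = 0, h′′(0) = 32.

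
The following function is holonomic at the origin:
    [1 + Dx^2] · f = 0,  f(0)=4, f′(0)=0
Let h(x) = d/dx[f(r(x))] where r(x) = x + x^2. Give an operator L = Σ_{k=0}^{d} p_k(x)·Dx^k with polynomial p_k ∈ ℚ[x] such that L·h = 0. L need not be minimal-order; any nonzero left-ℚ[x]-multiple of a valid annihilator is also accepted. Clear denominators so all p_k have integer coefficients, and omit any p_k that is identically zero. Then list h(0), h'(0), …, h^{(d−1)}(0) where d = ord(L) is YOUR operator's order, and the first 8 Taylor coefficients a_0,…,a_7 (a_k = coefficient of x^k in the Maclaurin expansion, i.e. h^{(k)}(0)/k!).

L = (13 + 8·x + 24·x^2 + 32·x^3 + 16·x^4) + (-6 - 12·x)·Dx + (1 + 4·x + 4·x^2)·Dx^2  (order 2).
h: a_k = 0, -4, -12, -22/3, 10/3, 179/30, 133/30, 841/1260, …
ICs: h(0) = 0, h′(0) = -4.

f: a_k = 4, 0, -2, 0, 1/6, 0, -1/180, 0, …
L₀ from L_f via x↦r, Dx↦r'^{-1}Dx.
h₀' ⇒ L via d/dx closure of L₀.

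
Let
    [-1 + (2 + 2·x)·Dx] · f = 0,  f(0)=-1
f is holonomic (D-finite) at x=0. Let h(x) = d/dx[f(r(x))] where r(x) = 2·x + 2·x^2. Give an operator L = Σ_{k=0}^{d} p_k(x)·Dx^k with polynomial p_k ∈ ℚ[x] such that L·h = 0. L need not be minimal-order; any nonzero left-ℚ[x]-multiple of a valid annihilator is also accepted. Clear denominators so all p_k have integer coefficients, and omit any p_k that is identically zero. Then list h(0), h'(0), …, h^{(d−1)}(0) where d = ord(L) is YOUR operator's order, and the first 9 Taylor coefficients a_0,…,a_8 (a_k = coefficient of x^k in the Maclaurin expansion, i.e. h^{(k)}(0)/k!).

f: a_k = -1, -1/2, 1/8, -1/16, 5/128, -7/256, 21/1024, -33/2048, 429/32768, …
h₀=f(r): pull back L_f along r ⇒ L₀.
h=h₀': d/dx-closure on L₀ ⇒ L.
L = 1 + (-1 - 4·x - 6·x^2 - 4·x^3)·Dx  (order 1).
h: a_k = -1, -1, 3/2, -3/2, 5/8, 9/8, -49/16, 61/16, -243/128, …
ICs: h(0) = -1.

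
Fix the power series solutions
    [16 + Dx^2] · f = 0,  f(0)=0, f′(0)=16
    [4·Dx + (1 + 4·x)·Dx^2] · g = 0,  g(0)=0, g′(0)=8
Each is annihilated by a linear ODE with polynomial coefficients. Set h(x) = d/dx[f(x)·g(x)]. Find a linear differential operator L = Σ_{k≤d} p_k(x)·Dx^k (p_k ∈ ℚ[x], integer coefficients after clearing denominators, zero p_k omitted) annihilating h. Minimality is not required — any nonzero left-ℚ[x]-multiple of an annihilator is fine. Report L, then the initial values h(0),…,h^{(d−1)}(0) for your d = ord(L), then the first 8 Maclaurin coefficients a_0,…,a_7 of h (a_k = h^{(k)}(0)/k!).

f: a_k = 0, 16, 0, -128/3, 0, 512/15, 0, -4096/315, …
g: a_k = 0, 8, -16, 128/3, -128, 2048/5, -4096/3, 32768/7, …
Sym-product of L_f,L_g gives L₀ (≤ ord 4).
Derive L from L₀ (diff closure).
L = (-6400 - 45056·x - 172032·x^2 + 196608·x^3 + 2818048·x^4 + 6291456·x^5 + 4194304·x^6) + (-1536 - 8192·x + 20480·x^2 + 245760·x^3 + 655360·x^4 + 524288·x^5)·Dx + (-448 - 2816·x - 3584·x^2 + 73728·x^3 + 401408·x^4 + 786432·x^5 + 524288·x^6)·Dx^2 + (-96 - 512·x + 1280·x^2 + 15360·x^3 + 40960·x^4 + 32768·x^5)·Dx^3 + (-3 + 448·x^2 + 3840·x^3 + 14080·x^4 + 24576·x^5 + 16384·x^6)·Dx^4  (order 4).
h: a_k = 0, 256, -768, 4096/3, -20480/3, 90112/3, -1777664/15, 29622272/63, …
ICs: h(0) = 0, h′(0) = 256, h′′(0) = -1536, h′′′(0) = 8192.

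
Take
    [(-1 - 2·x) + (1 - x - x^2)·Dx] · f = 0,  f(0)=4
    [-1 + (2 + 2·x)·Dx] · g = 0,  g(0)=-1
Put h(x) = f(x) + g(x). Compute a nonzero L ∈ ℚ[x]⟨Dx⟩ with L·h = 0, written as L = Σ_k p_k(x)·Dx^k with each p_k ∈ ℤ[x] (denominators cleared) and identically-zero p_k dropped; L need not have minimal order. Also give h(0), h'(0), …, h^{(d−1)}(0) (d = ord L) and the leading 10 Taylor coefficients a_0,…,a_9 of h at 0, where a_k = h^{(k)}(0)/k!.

L = (-9 - 21·x - 21·x^2 - 10·x^3) + (17 + 54·x + 87·x^2 + 74·x^3 + 25·x^4)·Dx + (-2 - 14·x - 6·x^2 + 30·x^3 + 34·x^4 + 10·x^5)·Dx^2  (order 2).
h: a_k = 3, 7/2, 65/8, 191/16, 2565/128, 8185/256, 53269/1024, 171999/2048, 4456877/32768, 14417205/65536, …
ICs: h(0) = 3, h′(0) = 7/2.

f: a_k = 4, 4, 8, 12, 20, 32, 52, 84, 136, 220, …
g: a_k = -1, -1/2, 1/8, -1/16, 5/128, -7/256, 21/1024, -33/2048, 429/32768, -715/65536, …
L₀ := lclm(L_f,L_g); ord L₀ ≤ 1+1.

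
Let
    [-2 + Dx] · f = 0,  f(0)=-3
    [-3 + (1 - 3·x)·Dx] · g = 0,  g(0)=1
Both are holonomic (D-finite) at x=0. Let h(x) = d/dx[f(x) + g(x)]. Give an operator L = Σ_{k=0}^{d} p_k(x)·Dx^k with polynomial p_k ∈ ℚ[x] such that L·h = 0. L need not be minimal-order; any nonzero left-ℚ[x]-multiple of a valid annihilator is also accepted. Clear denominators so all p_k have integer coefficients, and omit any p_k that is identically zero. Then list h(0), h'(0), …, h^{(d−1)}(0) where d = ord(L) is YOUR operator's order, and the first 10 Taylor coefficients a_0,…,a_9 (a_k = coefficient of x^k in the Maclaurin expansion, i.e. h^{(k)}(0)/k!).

f: a_k = -3, -6, -6, -4, -2, -4/5, -4/15, -8/105, -2/105, -4/945, …
g: a_k = 1, 3, 9, 27, 81, 243, 729, 2187, 6561, 19683, …
L₀ := lclm(L_f,L_g); ord L₀ ≤ 1+1.
h₀' ⇒ L via d/dx closure of L₀.
L = (42 + 36·x) + (-25 - 12·x + 18·x^2)·Dx + (2 - 3·x - 9·x^2)·Dx^2  (order 2).
h: a_k = -3, 6, 69, 316, 1211, 21862/5, 229627/15, 5511224/105, 18600431/105, 558013042/945, …
ICs: h(0) = -3, h′(0) = 6.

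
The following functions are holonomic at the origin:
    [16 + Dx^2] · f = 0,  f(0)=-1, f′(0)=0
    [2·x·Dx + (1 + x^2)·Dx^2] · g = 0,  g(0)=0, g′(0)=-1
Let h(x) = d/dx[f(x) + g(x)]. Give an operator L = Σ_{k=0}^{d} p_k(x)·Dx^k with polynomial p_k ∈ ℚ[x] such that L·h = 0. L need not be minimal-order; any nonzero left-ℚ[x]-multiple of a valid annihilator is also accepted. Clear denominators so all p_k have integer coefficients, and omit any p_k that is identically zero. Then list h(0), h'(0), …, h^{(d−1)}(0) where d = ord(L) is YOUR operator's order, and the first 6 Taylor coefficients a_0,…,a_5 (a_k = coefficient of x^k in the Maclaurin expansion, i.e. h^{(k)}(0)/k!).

f: a_k = -1, 0, 8, 0, -32/3, 0, …
g: a_k = 0, -1, 0, 1/3, 0, -1/5, …
f+g: L₀ = lclm(L_f,L_g), ord ≤ 2+2.
h₀' ⇒ L via d/dx closure of L₀.
L = (64·x + 704·x^3 + 256·x^5) + (112 + 416·x^2 + 432·x^4 + 128·x^6)·Dx + (4·x + 44·x^3 + 16·x^5)·Dx^2 + (7 + 26·x^2 + 27·x^4 + 8·x^6)·Dx^3  (order 3).
h: a_k = -1, 16, 1, -128/3, -1, 512/15, …
ICs: h(0) = -1, h′(0) = 16, h′′(0) = 2.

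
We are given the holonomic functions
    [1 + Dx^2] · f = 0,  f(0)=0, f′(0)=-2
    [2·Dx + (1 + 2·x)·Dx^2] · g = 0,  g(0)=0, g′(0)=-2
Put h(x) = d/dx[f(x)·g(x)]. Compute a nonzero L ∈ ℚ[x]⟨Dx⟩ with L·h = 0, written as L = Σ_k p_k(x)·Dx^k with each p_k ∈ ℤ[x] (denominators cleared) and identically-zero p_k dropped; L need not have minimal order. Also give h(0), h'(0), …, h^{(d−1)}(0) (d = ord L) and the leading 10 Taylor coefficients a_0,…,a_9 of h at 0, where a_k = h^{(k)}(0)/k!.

L = (-52 - 31·x - 87·x^2 - 96·x^3 - 8·x^4 + 48·x^5 + 16·x^6) + (-33 - 98·x - 80·x^2 + 80·x^4 + 32·x^5)·Dx + (-55 - 46·x - 110·x^2 - 96·x^3 + 32·x^4 + 96·x^5 + 32·x^6)·Dx^2 + (-33 - 98·x - 80·x^2 + 80·x^4 + 32·x^5)·Dx^3 + (-3 - 15·x - 23·x^2 + 40·x^4 + 48·x^5 + 16·x^6)·Dx^4  (order 4).
h: a_k = 0, 8, -12, 56/3, -110/3, 215/3, -4207/30, 86894/315, -76243/140, 48892709/45360, …
ICs: h(0) = 0, h′(0) = 8, h′′(0) = -24, h′′′(0) = 112.

f: a_k = 0, -2, 0, 1/3, 0, -1/60, 0, 1/2520, 0, -1/181440, …
g: a_k = 0, -2, 2, -8/3, 4, -32/5, 32/3, -128/7, 32, -512/9, …
h₀=f·g: eliminate ⇒ L₀, order ≤ 2·2.
h=h₀': d/dx-closure on L₀ ⇒ L.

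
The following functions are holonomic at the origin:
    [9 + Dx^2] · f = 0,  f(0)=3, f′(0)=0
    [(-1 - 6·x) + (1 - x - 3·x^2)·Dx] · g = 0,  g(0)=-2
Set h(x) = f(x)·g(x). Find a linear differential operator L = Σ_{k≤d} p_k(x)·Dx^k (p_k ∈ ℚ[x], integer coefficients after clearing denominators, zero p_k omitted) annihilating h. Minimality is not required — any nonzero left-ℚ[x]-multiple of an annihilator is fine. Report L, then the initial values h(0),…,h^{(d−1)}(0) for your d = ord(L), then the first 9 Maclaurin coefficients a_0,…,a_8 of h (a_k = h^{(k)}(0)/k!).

f: a_k = 3, 0, -27/2, 0, 81/8, 0, -243/80, 0, 2187/4480, …
g: a_k = -2, -2, -8, -14, -38, -80, -194, -434, -1016, …
Sym-product of L_f,L_g gives L₀ (≤ ord 2).
L = (-3 + 9·x + 27·x^2) + (2 + 12·x)·Dx + (-1 + x + 3·x^2)·Dx^2  (order 2).
h: a_k = -6, -6, 3, -15, -105/4, -285/4, -5757/40, -14307/40, -354111/448, …
ICs: h(0) = -6, h′(0) = -6.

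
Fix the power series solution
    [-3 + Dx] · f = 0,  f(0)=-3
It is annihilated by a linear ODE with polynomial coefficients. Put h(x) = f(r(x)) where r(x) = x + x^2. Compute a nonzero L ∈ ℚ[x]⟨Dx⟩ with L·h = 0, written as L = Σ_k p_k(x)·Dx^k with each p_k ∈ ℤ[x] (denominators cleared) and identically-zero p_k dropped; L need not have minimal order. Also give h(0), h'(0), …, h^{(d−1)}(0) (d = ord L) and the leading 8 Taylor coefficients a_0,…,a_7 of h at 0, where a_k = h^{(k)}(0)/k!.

f: a_k = -3, -9, -27/2, -27/2, -81/8, -243/40, -243/80, -729/560, …
Change of var in L_f (x↦r) gives L₀.
L = (-3 - 6·x) + Dx  (order 1).
h: a_k = -3, -9, -45/2, -81/2, -513/8, -3483/40, -8613/80, -13527/112, …
ICs: h(0) = -3.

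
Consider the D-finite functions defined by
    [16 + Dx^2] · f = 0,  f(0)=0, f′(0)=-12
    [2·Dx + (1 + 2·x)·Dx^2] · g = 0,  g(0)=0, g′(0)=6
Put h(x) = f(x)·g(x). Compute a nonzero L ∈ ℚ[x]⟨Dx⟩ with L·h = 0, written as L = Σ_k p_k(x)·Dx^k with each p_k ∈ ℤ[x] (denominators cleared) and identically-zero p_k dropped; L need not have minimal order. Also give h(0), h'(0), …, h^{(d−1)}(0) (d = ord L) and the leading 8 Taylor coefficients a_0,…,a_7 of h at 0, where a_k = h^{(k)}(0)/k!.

L = (2688 + 27648·x + 93184·x^2 + 131072·x^3 + 65536·x^4) + (896 + 5888·x + 12288·x^2 + 8192·x^3)·Dx + (408 + 3712·x + 11904·x^2 + 16384·x^3 + 8192·x^4)·Dx^2 + (56 + 368·x + 768·x^2 + 512·x^3)·Dx^3 + (15 + 124·x + 380·x^2 + 512·x^3 + 256·x^4)·Dx^4  (order 4).
h: a_k = 0, 0, -72, 72, 96, -48, -128, 768/5, …
ICs: h(0) = 0, h′(0) = 0, h′′(0) = -144, h′′′(0) = 432.

f: a_k = 0, -12, 0, 32, 0, -128/5, 0, 1024/105, …
g: a_k = 0, 6, -6, 8, -12, 96/5, -32, 384/7, …
L₀ := L_f ⊗_s L_g (sym. prod.), ord ≤ 4.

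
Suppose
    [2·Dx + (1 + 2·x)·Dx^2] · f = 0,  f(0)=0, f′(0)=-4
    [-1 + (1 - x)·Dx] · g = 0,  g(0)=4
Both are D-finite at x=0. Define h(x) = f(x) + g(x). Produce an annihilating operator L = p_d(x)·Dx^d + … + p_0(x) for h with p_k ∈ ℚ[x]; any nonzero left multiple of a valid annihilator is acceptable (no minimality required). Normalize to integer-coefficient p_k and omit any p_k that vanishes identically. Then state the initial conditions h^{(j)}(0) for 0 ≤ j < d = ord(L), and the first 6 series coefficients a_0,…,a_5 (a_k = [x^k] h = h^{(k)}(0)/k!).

f: a_k = 0, -4, 4, -16/3, 8, -64/5, …
g: a_k = 4, 4, 4, 4, 4, 4, …
f+g: L₀ = lclm(L_f,L_g), ord ≤ 2+1.
L = (-14 - 4·x)·Dx + (1 - 20·x - 8·x^2)·Dx^2 + (2 + 3·x - 3·x^2 - 2·x^3)·Dx^3  (order 3).
h: a_k = 4, 0, 8, -4/3, 12, -44/5, …
ICs: h(0) = 4, h′(0) = 0, h′′(0) = 16.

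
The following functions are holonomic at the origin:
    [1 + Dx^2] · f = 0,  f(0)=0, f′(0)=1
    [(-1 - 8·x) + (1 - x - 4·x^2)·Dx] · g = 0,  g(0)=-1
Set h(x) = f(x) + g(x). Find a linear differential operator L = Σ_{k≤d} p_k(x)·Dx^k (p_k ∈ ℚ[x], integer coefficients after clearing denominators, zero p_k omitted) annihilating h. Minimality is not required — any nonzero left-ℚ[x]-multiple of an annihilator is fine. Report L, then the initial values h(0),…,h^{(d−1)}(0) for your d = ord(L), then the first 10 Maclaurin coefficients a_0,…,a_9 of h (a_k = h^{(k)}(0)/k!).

L = (-55 - 486·x - 553·x^2 - 1488·x^3 - 80·x^4 - 128·x^5) + (11 + 11·x + 23·x^2 - 169·x^3 - 348·x^4 - 48·x^5 - 64·x^6)·Dx + (-55 - 486·x - 553·x^2 - 1488·x^3 - 80·x^4 - 128·x^5)·Dx^2 + (11 + 11·x + 23·x^2 - 169·x^3 - 348·x^4 - 48·x^5 - 64·x^6)·Dx^3  (order 3).
h: a_k = -1, 0, -5, -55/6, -29, -7799/120, -181, -2222641/5040, -1165, -1062875519/362880, …
ICs: h(0) = -1, h′(0) = 0, h′′(0) = -10.

f: a_k = 0, 1, 0, -1/6, 0, 1/120, 0, -1/5040, 0, 1/362880, …
g: a_k = -1, -1, -5, -9, -29, -65, -181, -441, -1165, -2929, …
Weyl lclm of L_f,L_g ⇒ L₀ (ord ≤ 3).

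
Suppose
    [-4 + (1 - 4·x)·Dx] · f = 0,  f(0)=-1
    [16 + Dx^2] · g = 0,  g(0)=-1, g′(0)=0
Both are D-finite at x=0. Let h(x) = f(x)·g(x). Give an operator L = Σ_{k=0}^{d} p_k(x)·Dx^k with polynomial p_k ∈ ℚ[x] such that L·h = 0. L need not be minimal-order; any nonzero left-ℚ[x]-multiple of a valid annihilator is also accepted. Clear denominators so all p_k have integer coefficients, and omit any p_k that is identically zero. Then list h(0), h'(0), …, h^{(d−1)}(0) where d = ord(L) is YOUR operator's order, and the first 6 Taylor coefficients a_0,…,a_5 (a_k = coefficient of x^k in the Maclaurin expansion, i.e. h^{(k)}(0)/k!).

f: a_k = -1, -4, -16, -64, -256, -1024, …
g: a_k = -1, 0, 8, 0, -32/3, 0, …
f·g: L₀ = L_f ⊗_s L_g, ord ≤ 1·2.
L = (-16 + 64·x) + 8·Dx + (-1 + 4·x)·Dx^2  (order 2).
h: a_k = 1, 4, 8, 32, 416/3, 1664/3, …
ICs: h(0) = 1, h′(0) = 4.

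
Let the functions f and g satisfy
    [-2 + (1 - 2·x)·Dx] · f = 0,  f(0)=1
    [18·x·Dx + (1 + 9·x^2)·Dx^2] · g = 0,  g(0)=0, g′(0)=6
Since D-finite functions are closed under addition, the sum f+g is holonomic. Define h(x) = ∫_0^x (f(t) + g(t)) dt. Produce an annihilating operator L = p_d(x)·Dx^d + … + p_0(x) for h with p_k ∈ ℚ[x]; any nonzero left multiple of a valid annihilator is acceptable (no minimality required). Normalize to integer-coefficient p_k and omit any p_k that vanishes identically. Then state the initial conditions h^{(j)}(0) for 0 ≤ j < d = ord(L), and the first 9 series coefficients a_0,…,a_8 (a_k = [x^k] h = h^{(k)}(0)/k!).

f: a_k = 1, 2, 4, 8, 16, 32, 64, 128, 256, …
g: a_k = 0, 6, 0, -18, 0, 486/5, 0, -4374/7, 0, …
L₀ := lclm(L_f,L_g); ord L₀ ≤ 1+2.
h=∫₀ˣh₀: take L = L₀·Dx.
L = (-36 + 288·x + 972·x^2)·Dx^2 + (21 - 36·x + 9·x^2 + 972·x^3)·Dx^3 + (-2 - 5·x - 45·x^3 + 162·x^4)·Dx^4  (order 4).
h: a_k = 0, 1, 4, 4/3, -5/2, 16/5, 323/15, 64/7, -1739/28, …
ICs: h(0) = 0, h′(0) = 1, h′′(0) = 8, h′′′(0) = 8.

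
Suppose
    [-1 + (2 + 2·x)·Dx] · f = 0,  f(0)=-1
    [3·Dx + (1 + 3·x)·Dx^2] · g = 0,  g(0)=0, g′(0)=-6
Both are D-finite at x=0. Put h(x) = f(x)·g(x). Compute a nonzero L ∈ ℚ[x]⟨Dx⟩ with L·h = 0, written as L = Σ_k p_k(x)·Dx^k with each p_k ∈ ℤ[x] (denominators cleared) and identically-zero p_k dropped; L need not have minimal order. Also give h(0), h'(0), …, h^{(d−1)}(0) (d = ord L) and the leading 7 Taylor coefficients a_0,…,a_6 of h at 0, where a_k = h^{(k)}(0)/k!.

f: a_k = -1, -1/2, 1/8, -1/16, 5/128, -7/256, 21/1024, …
g: a_k = 0, -6, 9, -18, 81/2, -486/5, 243, …
h₀=f·g: eliminate ⇒ L₀, order ≤ 1·2.
L = (-3 + 3·x) + (8 + 8·x)·Dx + (4 + 20·x + 28·x^2 + 12·x^3)·Dx^2  (order 2).
h: a_k = 0, 6, -6, 51/4, -30, 23649/320, -60063/320, …
ICs: h(0) = 0, h′(0) = 6.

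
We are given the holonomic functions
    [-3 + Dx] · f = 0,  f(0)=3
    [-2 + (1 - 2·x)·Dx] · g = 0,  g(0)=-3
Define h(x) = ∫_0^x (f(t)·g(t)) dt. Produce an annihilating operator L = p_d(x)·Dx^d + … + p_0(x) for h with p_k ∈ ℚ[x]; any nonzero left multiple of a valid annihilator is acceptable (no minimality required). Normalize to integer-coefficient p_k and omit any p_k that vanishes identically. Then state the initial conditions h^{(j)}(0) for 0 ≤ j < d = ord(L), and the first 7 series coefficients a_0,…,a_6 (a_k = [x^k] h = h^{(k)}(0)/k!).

f: a_k = 3, 9, 27/2, 27/2, 81/8, 243/40, 243/80, …
g: a_k = -3, -6, -12, -24, -48, -96, -192, …
h₀=f·g: eliminate ⇒ L₀, order ≤ 1·1.
h=∫₀ˣh₀: take L = L₀·Dx.
L = (5 - 6·x)·Dx + (-1 + 2·x)·Dx^2  (order 2).
h: a_k = 0, -9, -45/2, -87/2, -603/8, -5067/40, -17133/80, …
ICs: h(0) = 0, h′(0) = -9.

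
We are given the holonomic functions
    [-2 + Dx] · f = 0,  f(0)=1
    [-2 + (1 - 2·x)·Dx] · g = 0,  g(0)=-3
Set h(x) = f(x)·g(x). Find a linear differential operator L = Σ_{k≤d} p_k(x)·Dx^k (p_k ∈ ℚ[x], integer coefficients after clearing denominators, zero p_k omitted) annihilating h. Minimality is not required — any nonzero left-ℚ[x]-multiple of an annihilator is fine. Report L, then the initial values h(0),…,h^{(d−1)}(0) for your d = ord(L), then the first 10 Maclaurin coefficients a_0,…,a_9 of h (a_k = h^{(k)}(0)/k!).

f: a_k = 1, 2, 2, 4/3, 2/3, 4/15, 4/45, 8/315, 2/315, 4/2835, …
g: a_k = -3, -6, -12, -24, -48, -96, -192, -384, -768, -1536, …
Product ⇒ symmetric product L₀, ord ≤ 1.
L = (4 - 4·x) + (-1 + 2·x)·Dx  (order 1).
h: a_k = -3, -12, -30, -64, -130, -1304/5, -7828/15, -21920/21, -219202/105, -789128/189, …
ICs: h(0) = -3.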